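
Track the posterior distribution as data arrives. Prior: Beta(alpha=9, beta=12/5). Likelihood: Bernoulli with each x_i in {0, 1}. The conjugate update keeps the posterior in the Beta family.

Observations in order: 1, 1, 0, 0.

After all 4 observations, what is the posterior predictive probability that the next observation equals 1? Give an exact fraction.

obs 1: x=1 → posterior Beta(10, 12/5)
obs 2: x=1 → posterior Beta(11, 12/5)
obs 3: x=0 → posterior Beta(11, 17/5)
obs 4: x=0 → posterior Beta(11, 22/5)

5/7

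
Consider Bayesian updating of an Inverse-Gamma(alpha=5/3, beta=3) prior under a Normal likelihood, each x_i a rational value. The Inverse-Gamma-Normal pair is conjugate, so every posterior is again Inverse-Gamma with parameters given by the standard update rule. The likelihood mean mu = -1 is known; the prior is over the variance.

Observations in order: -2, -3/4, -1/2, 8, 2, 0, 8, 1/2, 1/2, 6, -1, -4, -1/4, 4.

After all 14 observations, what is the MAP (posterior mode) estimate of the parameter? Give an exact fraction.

6417/464

obs 1: x=-2 → posterior Inverse-Gamma(13/6, 7/2)
obs 2: x=-3/4 → posterior Inverse-Gamma(8/3, 113/32)
obs 3: x=-1/2 → posterior Inverse-Gamma(19/6, 117/32)
obs 4: x=8 → posterior Inverse-Gamma(11/3, 1413/32)
obs 5: x=2 → posterior Inverse-Gamma(25/6, 1557/32)
obs 6: x=0 → posterior Inverse-Gamma(14/3, 1573/32)
obs 7: x=8 → posterior Inverse-Gamma(31/6, 2869/32)
obs 8: x=1/2 → posterior Inverse-Gamma(17/3, 2905/32)
obs 9: x=1/2 → posterior Inverse-Gamma(37/6, 2941/32)
obs 10: x=6 → posterior Inverse-Gamma(20/3, 3725/32)
obs 11: x=-1 → posterior Inverse-Gamma(43/6, 3725/32)
obs 12: x=-4 → posterior Inverse-Gamma(23/3, 3869/32)
obs 13: x=-1/4 → posterior Inverse-Gamma(49/6, 1939/16)
obs 14: x=4 → posterior Inverse-Gamma(26/3, 2139/16)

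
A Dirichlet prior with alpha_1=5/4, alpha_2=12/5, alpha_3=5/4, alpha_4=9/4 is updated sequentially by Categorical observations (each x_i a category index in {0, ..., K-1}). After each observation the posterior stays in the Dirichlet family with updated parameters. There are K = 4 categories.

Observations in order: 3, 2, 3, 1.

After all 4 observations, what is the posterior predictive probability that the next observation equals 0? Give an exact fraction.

obs 1: x=3 → posterior Dirichlet(5/4, 12/5, 5/4, 13/4)
obs 2: x=2 → posterior Dirichlet(5/4, 12/5, 9/4, 13/4)
obs 3: x=3 → posterior Dirichlet(5/4, 12/5, 9/4, 17/4)
obs 4: x=1 → posterior Dirichlet(5/4, 17/5, 9/4, 17/4)

25/223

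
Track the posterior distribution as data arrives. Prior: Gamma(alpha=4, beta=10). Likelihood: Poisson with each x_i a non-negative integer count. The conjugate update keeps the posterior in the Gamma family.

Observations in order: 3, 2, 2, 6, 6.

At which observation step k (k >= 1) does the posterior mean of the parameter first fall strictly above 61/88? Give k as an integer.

k = 2

obs 1: x=3 → posterior Gamma(7, 11)
obs 2: x=2 → posterior Gamma(9, 12)
obs 3: x=2 → posterior Gamma(11, 13)
obs 4: x=6 → posterior Gamma(17, 14)
obs 5: x=6 → posterior Gamma(23, 15)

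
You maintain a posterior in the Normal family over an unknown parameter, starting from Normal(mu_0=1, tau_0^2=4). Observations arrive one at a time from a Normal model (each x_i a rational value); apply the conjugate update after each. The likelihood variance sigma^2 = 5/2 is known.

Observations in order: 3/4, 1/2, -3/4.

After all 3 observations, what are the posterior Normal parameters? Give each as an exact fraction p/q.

obs 1: x=3/4 → posterior Normal(11/13, 20/13)
obs 2: x=1/2 → posterior Normal(5/7, 20/21)
obs 3: x=-3/4 → posterior Normal(9/29, 20/29)

mu_0=9/29, tau_0^2=20/29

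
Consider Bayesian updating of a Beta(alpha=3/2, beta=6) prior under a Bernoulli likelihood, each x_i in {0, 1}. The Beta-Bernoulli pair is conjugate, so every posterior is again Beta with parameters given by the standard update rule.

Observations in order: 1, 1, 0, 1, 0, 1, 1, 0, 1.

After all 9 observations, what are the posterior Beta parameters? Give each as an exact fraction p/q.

obs 1: x=1 → posterior Beta(5/2, 6)
obs 2: x=1 → posterior Beta(7/2, 6)
obs 3: x=0 → posterior Beta(7/2, 7)
obs 4: x=1 → posterior Beta(9/2, 7)
obs 5: x=0 → posterior Beta(9/2, 8)
obs 6: x=1 → posterior Beta(11/2, 8)
obs 7: x=1 → posterior Beta(13/2, 8)
obs 8: x=0 → posterior Beta(13/2, 9)
obs 9: x=1 → posterior Beta(15/2, 9)

alpha=15/2, beta=9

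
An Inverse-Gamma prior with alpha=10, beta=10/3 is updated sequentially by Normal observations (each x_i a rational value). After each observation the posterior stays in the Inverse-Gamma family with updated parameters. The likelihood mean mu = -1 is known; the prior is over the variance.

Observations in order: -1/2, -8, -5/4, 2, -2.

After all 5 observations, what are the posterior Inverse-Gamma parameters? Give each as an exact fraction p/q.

alpha=25/2, beta=3167/96

obs 1: x=-1/2 → posterior Inverse-Gamma(21/2, 83/24)
obs 2: x=-8 → posterior Inverse-Gamma(11, 671/24)
obs 3: x=-5/4 → posterior Inverse-Gamma(23/2, 2687/96)
obs 4: x=2 → posterior Inverse-Gamma(12, 3119/96)
obs 5: x=-2 → posterior Inverse-Gamma(25/2, 3167/96)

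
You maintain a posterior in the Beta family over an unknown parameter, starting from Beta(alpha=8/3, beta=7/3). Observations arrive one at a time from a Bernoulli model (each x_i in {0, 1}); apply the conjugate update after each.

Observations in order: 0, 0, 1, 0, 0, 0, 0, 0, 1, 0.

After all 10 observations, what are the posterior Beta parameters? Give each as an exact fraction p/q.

obs 1: x=0 → posterior Beta(8/3, 10/3)
obs 2: x=0 → posterior Beta(8/3, 13/3)
obs 3: x=1 → posterior Beta(11/3, 13/3)
obs 4: x=0 → posterior Beta(11/3, 16/3)
obs 5: x=0 → posterior Beta(11/3, 19/3)
obs 6: x=0 → posterior Beta(11/3, 22/3)
obs 7: x=0 → posterior Beta(11/3, 25/3)
obs 8: x=0 → posterior Beta(11/3, 28/3)
obs 9: x=1 → posterior Beta(14/3, 28/3)
obs 10: x=0 → posterior Beta(14/3, 31/3)

alpha=14/3, beta=31/3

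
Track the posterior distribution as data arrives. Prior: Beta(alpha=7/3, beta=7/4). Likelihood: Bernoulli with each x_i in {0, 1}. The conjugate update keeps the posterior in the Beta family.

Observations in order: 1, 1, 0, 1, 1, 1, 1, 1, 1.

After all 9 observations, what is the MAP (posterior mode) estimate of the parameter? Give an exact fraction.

obs 1: x=1 → posterior Beta(10/3, 7/4)
obs 2: x=1 → posterior Beta(13/3, 7/4)
obs 3: x=0 → posterior Beta(13/3, 11/4)
obs 4: x=1 → posterior Beta(16/3, 11/4)
obs 5: x=1 → posterior Beta(19/3, 11/4)
obs 6: x=1 → posterior Beta(22/3, 11/4)
obs 7: x=1 → posterior Beta(25/3, 11/4)
obs 8: x=1 → posterior Beta(28/3, 11/4)
obs 9: x=1 → posterior Beta(31/3, 11/4)

16/19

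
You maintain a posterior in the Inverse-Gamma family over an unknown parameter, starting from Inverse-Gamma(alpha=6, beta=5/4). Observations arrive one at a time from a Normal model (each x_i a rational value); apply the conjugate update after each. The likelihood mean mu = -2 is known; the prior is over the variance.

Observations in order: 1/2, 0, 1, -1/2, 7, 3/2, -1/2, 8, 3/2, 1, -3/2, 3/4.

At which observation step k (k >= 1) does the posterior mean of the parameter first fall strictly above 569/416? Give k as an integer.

obs 1: x=1/2 → posterior Inverse-Gamma(13/2, 35/8)
obs 2: x=0 → posterior Inverse-Gamma(7, 51/8)
obs 3: x=1 → posterior Inverse-Gamma(15/2, 87/8)
obs 4: x=-1/2 → posterior Inverse-Gamma(8, 12)
obs 5: x=7 → posterior Inverse-Gamma(17/2, 105/2)
obs 6: x=3/2 → posterior Inverse-Gamma(9, 469/8)
obs 7: x=-1/2 → posterior Inverse-Gamma(19/2, 239/4)
obs 8: x=8 → posterior Inverse-Gamma(10, 439/4)
obs 9: x=3/2 → posterior Inverse-Gamma(21/2, 927/8)
obs 10: x=1 → posterior Inverse-Gamma(11, 963/8)
obs 11: x=-3/2 → posterior Inverse-Gamma(23/2, 241/2)
obs 12: x=3/4 → posterior Inverse-Gamma(12, 3977/32)

k = 3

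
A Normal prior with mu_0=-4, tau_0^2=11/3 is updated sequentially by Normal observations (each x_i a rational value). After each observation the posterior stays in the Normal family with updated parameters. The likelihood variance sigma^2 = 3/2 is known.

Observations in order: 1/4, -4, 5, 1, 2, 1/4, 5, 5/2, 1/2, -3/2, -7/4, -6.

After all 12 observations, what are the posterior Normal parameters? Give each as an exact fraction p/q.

obs 1: x=1/4 → posterior Normal(-61/62, 33/31)
obs 2: x=-4 → posterior Normal(-237/106, 33/53)
obs 3: x=5 → posterior Normal(-17/150, 11/25)
obs 4: x=1 → posterior Normal(27/194, 33/97)
obs 5: x=2 → posterior Normal(115/238, 33/119)
obs 6: x=1/4 → posterior Normal(21/47, 11/47)
obs 7: x=5 → posterior Normal(173/163, 33/163)
obs 8: x=5/2 → posterior Normal(228/185, 33/185)
obs 9: x=1/2 → posterior Normal(239/207, 11/69)
obs 10: x=-3/2 → posterior Normal(206/229, 33/229)
obs 11: x=-7/4 → posterior Normal(335/502, 33/251)
obs 12: x=-6 → posterior Normal(71/546, 11/91)

mu_0=71/546, tau_0^2=11/91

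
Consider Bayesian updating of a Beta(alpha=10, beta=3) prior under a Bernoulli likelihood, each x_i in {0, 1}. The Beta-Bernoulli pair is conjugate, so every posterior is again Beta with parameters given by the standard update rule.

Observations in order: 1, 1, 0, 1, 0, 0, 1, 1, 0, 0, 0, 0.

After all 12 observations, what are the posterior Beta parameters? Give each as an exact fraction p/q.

obs 1: x=1 → posterior Beta(11, 3)
obs 2: x=1 → posterior Beta(12, 3)
obs 3: x=0 → posterior Beta(12, 4)
obs 4: x=1 → posterior Beta(13, 4)
obs 5: x=0 → posterior Beta(13, 5)
obs 6: x=0 → posterior Beta(13, 6)
obs 7: x=1 → posterior Beta(14, 6)
obs 8: x=1 → posterior Beta(15, 6)
obs 9: x=0 → posterior Beta(15, 7)
obs 10: x=0 → posterior Beta(15, 8)
obs 11: x=0 → posterior Beta(15, 9)
obs 12: x=0 → posterior Beta(15, 10)

alpha=15, beta=10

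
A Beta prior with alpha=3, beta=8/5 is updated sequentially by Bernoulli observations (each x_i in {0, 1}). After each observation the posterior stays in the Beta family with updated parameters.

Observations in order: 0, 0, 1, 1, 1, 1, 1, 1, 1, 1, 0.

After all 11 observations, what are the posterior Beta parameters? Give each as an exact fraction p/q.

alpha=11, beta=23/5

obs 1: x=0 → posterior Beta(3, 13/5)
obs 2: x=0 → posterior Beta(3, 18/5)
obs 3: x=1 → posterior Beta(4, 18/5)
obs 4: x=1 → posterior Beta(5, 18/5)
obs 5: x=1 → posterior Beta(6, 18/5)
obs 6: x=1 → posterior Beta(7, 18/5)
obs 7: x=1 → posterior Beta(8, 18/5)
obs 8: x=1 → posterior Beta(9, 18/5)
obs 9: x=1 → posterior Beta(10, 18/5)
obs 10: x=1 → posterior Beta(11, 18/5)
obs 11: x=0 → posterior Beta(11, 23/5)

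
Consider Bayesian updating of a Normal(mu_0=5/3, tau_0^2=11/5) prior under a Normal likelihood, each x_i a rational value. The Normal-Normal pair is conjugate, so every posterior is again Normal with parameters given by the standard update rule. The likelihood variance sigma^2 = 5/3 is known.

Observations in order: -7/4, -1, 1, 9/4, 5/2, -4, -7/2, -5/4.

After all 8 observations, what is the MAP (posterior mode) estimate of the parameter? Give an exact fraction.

obs 1: x=-7/4 → posterior Normal(-193/696, 55/58)
obs 2: x=-1 → posterior Normal(-589/1092, 55/91)
obs 3: x=1 → posterior Normal(-193/1488, 55/124)
obs 4: x=9/4 → posterior Normal(349/942, 55/157)
obs 5: x=5/2 → posterior Normal(211/285, 11/38)
obs 6: x=-4 → posterior Normal(26/669, 55/223)
obs 7: x=-7/2 → posterior Normal(-641/1536, 55/256)
obs 8: x=-5/4 → posterior Normal(-1777/3468, 55/289)

-1777/3468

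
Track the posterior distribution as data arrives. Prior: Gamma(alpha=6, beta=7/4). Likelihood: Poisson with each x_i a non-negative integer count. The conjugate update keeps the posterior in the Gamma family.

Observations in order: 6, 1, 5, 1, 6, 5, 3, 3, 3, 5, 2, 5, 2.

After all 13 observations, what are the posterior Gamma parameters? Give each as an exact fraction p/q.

obs 1: x=6 → posterior Gamma(12, 11/4)
obs 2: x=1 → posterior Gamma(13, 15/4)
obs 3: x=5 → posterior Gamma(18, 19/4)
obs 4: x=1 → posterior Gamma(19, 23/4)
obs 5: x=6 → posterior Gamma(25, 27/4)
obs 6: x=5 → posterior Gamma(30, 31/4)
obs 7: x=3 → posterior Gamma(33, 35/4)
obs 8: x=3 → posterior Gamma(36, 39/4)
obs 9: x=3 → posterior Gamma(39, 43/4)
obs 10: x=5 → posterior Gamma(44, 47/4)
obs 11: x=2 → posterior Gamma(46, 51/4)
obs 12: x=5 → posterior Gamma(51, 55/4)
obs 13: x=2 → posterior Gamma(53, 59/4)

alpha=53, beta=59/4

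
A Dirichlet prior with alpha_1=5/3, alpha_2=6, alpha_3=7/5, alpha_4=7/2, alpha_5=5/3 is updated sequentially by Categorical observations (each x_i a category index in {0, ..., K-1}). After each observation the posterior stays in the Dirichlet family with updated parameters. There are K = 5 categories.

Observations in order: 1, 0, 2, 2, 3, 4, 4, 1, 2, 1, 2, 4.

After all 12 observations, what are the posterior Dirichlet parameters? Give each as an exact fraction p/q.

obs 1: x=1 → posterior Dirichlet(5/3, 7, 7/5, 7/2, 5/3)
obs 2: x=0 → posterior Dirichlet(8/3, 7, 7/5, 7/2, 5/3)
obs 3: x=2 → posterior Dirichlet(8/3, 7, 12/5, 7/2, 5/3)
obs 4: x=2 → posterior Dirichlet(8/3, 7, 17/5, 7/2, 5/3)
obs 5: x=3 → posterior Dirichlet(8/3, 7, 17/5, 9/2, 5/3)
obs 6: x=4 → posterior Dirichlet(8/3, 7, 17/5, 9/2, 8/3)
obs 7: x=4 → posterior Dirichlet(8/3, 7, 17/5, 9/2, 11/3)
obs 8: x=1 → posterior Dirichlet(8/3, 8, 17/5, 9/2, 11/3)
obs 9: x=2 → posterior Dirichlet(8/3, 8, 22/5, 9/2, 11/3)
obs 10: x=1 → posterior Dirichlet(8/3, 9, 22/5, 9/2, 11/3)
obs 11: x=2 → posterior Dirichlet(8/3, 9, 27/5, 9/2, 11/3)
obs 12: x=4 → posterior Dirichlet(8/3, 9, 27/5, 9/2, 14/3)

alpha_1=8/3, alpha_2=9, alpha_3=27/5, alpha_4=9/2, alpha_5=14/3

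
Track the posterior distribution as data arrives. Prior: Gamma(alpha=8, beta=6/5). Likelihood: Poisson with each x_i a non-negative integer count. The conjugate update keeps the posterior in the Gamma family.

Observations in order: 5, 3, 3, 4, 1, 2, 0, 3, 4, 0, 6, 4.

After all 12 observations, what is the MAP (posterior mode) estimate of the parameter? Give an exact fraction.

obs 1: x=5 → posterior Gamma(13, 11/5)
obs 2: x=3 → posterior Gamma(16, 16/5)
obs 3: x=3 → posterior Gamma(19, 21/5)
obs 4: x=4 → posterior Gamma(23, 26/5)
obs 5: x=1 → posterior Gamma(24, 31/5)
obs 6: x=2 → posterior Gamma(26, 36/5)
obs 7: x=0 → posterior Gamma(26, 41/5)
obs 8: x=3 → posterior Gamma(29, 46/5)
obs 9: x=4 → posterior Gamma(33, 51/5)
obs 10: x=0 → posterior Gamma(33, 56/5)
obs 11: x=6 → posterior Gamma(39, 61/5)
obs 12: x=4 → posterior Gamma(43, 66/5)

35/11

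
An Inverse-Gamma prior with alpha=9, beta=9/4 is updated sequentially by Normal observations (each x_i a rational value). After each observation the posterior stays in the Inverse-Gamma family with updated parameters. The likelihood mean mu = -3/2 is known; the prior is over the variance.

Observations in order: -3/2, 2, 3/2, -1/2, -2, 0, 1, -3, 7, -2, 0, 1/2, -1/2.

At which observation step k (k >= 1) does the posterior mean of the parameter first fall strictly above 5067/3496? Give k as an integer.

obs 1: x=-3/2 → posterior Inverse-Gamma(19/2, 9/4)
obs 2: x=2 → posterior Inverse-Gamma(10, 67/8)
obs 3: x=3/2 → posterior Inverse-Gamma(21/2, 103/8)
obs 4: x=-1/2 → posterior Inverse-Gamma(11, 107/8)
obs 5: x=-2 → posterior Inverse-Gamma(23/2, 27/2)
obs 6: x=0 → posterior Inverse-Gamma(12, 117/8)
obs 7: x=1 → posterior Inverse-Gamma(25/2, 71/4)
obs 8: x=-3 → posterior Inverse-Gamma(13, 151/8)
obs 9: x=7 → posterior Inverse-Gamma(27/2, 55)
obs 10: x=-2 → posterior Inverse-Gamma(14, 441/8)
obs 11: x=0 → posterior Inverse-Gamma(29/2, 225/4)
obs 12: x=1/2 → posterior Inverse-Gamma(15, 233/4)
obs 13: x=-1/2 → posterior Inverse-Gamma(31/2, 235/4)

k = 7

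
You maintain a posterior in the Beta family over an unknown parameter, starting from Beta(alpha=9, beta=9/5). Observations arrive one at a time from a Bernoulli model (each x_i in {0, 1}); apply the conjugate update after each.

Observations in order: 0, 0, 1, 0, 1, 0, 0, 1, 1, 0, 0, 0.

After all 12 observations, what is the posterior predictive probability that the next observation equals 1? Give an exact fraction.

65/114

obs 1: x=0 → posterior Beta(9, 14/5)
obs 2: x=0 → posterior Beta(9, 19/5)
obs 3: x=1 → posterior Beta(10, 19/5)
obs 4: x=0 → posterior Beta(10, 24/5)
obs 5: x=1 → posterior Beta(11, 24/5)
obs 6: x=0 → posterior Beta(11, 29/5)
obs 7: x=0 → posterior Beta(11, 34/5)
obs 8: x=1 → posterior Beta(12, 34/5)
obs 9: x=1 → posterior Beta(13, 34/5)
obs 10: x=0 → posterior Beta(13, 39/5)
obs 11: x=0 → posterior Beta(13, 44/5)
obs 12: x=0 → posterior Beta(13, 49/5)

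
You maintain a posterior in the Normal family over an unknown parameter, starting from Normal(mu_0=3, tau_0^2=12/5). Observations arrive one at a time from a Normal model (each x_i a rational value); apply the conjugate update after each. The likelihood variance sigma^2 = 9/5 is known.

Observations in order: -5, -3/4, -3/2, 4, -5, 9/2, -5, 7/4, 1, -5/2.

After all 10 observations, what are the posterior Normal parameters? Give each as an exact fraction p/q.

mu_0=-25/43, tau_0^2=36/215

obs 1: x=-5 → posterior Normal(-11/7, 36/35)
obs 2: x=-3/4 → posterior Normal(-14/11, 36/55)
obs 3: x=-3/2 → posterior Normal(-4/3, 12/25)
obs 4: x=4 → posterior Normal(-4/19, 36/95)
obs 5: x=-5 → posterior Normal(-24/23, 36/115)
obs 6: x=9/2 → posterior Normal(-2/9, 4/15)
obs 7: x=-5 → posterior Normal(-26/31, 36/155)
obs 8: x=7/4 → posterior Normal(-19/35, 36/175)
obs 9: x=1 → posterior Normal(-5/13, 12/65)
obs 10: x=-5/2 → posterior Normal(-25/43, 36/215)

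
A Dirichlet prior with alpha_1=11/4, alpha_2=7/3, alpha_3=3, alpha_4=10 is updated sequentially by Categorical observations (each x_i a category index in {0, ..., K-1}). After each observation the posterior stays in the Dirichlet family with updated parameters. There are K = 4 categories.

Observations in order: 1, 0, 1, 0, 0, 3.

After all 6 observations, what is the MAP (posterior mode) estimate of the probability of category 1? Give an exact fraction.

40/241

obs 1: x=1 → posterior Dirichlet(11/4, 10/3, 3, 10)
obs 2: x=0 → posterior Dirichlet(15/4, 10/3, 3, 10)
obs 3: x=1 → posterior Dirichlet(15/4, 13/3, 3, 10)
obs 4: x=0 → posterior Dirichlet(19/4, 13/3, 3, 10)
obs 5: x=0 → posterior Dirichlet(23/4, 13/3, 3, 10)
obs 6: x=3 → posterior Dirichlet(23/4, 13/3, 3, 11)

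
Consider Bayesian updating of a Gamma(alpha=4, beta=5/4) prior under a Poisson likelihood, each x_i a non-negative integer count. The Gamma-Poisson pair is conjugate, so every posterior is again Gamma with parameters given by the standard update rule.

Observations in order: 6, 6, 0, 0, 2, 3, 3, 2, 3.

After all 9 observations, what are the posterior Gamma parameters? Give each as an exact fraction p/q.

alpha=29, beta=41/4

obs 1: x=6 → posterior Gamma(10, 9/4)
obs 2: x=6 → posterior Gamma(16, 13/4)
obs 3: x=0 → posterior Gamma(16, 17/4)
obs 4: x=0 → posterior Gamma(16, 21/4)
obs 5: x=2 → posterior Gamma(18, 25/4)
obs 6: x=3 → posterior Gamma(21, 29/4)
obs 7: x=3 → posterior Gamma(24, 33/4)
obs 8: x=2 → posterior Gamma(26, 37/4)
obs 9: x=3 → posterior Gamma(29, 41/4)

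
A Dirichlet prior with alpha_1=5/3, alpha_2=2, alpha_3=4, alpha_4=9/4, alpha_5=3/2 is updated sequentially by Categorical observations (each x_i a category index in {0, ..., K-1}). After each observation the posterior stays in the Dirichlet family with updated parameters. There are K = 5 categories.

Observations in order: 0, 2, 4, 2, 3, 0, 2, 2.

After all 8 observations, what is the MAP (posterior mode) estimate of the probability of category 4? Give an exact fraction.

obs 1: x=0 → posterior Dirichlet(8/3, 2, 4, 9/4, 3/2)
obs 2: x=2 → posterior Dirichlet(8/3, 2, 5, 9/4, 3/2)
obs 3: x=4 → posterior Dirichlet(8/3, 2, 5, 9/4, 5/2)
obs 4: x=2 → posterior Dirichlet(8/3, 2, 6, 9/4, 5/2)
obs 5: x=3 → posterior Dirichlet(8/3, 2, 6, 13/4, 5/2)
obs 6: x=0 → posterior Dirichlet(11/3, 2, 6, 13/4, 5/2)
obs 7: x=2 → posterior Dirichlet(11/3, 2, 7, 13/4, 5/2)
obs 8: x=2 → posterior Dirichlet(11/3, 2, 8, 13/4, 5/2)

18/173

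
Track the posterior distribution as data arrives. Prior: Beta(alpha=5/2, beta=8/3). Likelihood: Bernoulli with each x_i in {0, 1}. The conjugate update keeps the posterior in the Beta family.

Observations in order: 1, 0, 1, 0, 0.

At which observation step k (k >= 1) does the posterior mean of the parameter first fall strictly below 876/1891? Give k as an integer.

obs 1: x=1 → posterior Beta(7/2, 8/3)
obs 2: x=0 → posterior Beta(7/2, 11/3)
obs 3: x=1 → posterior Beta(9/2, 11/3)
obs 4: x=0 → posterior Beta(9/2, 14/3)
obs 5: x=0 → posterior Beta(9/2, 17/3)

k = 5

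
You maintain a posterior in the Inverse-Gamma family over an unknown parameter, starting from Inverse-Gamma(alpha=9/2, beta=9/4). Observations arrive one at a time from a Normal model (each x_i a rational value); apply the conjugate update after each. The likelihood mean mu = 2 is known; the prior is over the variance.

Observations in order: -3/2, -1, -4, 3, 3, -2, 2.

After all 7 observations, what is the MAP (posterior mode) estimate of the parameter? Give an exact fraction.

319/72

obs 1: x=-3/2 → posterior Inverse-Gamma(5, 67/8)
obs 2: x=-1 → posterior Inverse-Gamma(11/2, 103/8)
obs 3: x=-4 → posterior Inverse-Gamma(6, 247/8)
obs 4: x=3 → posterior Inverse-Gamma(13/2, 251/8)
obs 5: x=3 → posterior Inverse-Gamma(7, 255/8)
obs 6: x=-2 → posterior Inverse-Gamma(15/2, 319/8)
obs 7: x=2 → posterior Inverse-Gamma(8, 319/8)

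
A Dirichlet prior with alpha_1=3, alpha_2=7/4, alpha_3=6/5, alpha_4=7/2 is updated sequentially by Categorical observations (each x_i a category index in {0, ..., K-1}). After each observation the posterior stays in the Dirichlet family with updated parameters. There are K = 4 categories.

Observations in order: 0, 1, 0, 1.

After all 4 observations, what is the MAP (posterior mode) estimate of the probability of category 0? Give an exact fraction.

80/189

obs 1: x=0 → posterior Dirichlet(4, 7/4, 6/5, 7/2)
obs 2: x=1 → posterior Dirichlet(4, 11/4, 6/5, 7/2)
obs 3: x=0 → posterior Dirichlet(5, 11/4, 6/5, 7/2)
obs 4: x=1 → posterior Dirichlet(5, 15/4, 6/5, 7/2)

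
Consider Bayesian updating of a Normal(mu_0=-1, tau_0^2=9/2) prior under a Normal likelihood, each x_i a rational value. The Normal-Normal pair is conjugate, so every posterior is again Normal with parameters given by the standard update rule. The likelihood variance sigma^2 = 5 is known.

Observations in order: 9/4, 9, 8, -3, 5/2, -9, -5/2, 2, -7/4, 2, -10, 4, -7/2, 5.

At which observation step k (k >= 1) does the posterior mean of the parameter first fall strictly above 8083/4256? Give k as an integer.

k = 2

obs 1: x=9/4 → posterior Normal(41/76, 45/19)
obs 2: x=9 → posterior Normal(365/112, 45/28)
obs 3: x=8 → posterior Normal(653/148, 45/37)
obs 4: x=-3 → posterior Normal(545/184, 45/46)
obs 5: x=5/2 → posterior Normal(127/44, 9/11)
obs 6: x=-9 → posterior Normal(311/256, 45/64)
obs 7: x=-5/2 → posterior Normal(221/292, 45/73)
obs 8: x=2 → posterior Normal(293/328, 45/82)
obs 9: x=-7/4 → posterior Normal(115/182, 45/91)
obs 10: x=2 → posterior Normal(151/200, 9/20)
obs 11: x=-10 → posterior Normal(-29/218, 45/109)
obs 12: x=4 → posterior Normal(43/236, 45/118)
obs 13: x=-7/2 → posterior Normal(-10/127, 45/127)
obs 14: x=5 → posterior Normal(35/136, 45/136)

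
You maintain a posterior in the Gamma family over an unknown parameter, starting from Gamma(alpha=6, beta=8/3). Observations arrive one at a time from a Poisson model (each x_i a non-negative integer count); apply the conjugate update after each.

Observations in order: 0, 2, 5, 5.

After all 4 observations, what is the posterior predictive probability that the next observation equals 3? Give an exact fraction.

8068792320000000000000000000/39471584120695485887249589623

obs 1: x=0 → posterior Gamma(6, 11/3)
obs 2: x=2 → posterior Gamma(8, 14/3)
obs 3: x=5 → posterior Gamma(13, 17/3)
obs 4: x=5 → posterior Gamma(18, 20/3)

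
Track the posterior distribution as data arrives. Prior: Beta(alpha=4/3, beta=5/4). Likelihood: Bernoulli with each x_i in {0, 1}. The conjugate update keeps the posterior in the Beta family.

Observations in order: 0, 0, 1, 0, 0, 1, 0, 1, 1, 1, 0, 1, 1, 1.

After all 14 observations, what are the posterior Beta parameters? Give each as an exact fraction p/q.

obs 1: x=0 → posterior Beta(4/3, 9/4)
obs 2: x=0 → posterior Beta(4/3, 13/4)
obs 3: x=1 → posterior Beta(7/3, 13/4)
obs 4: x=0 → posterior Beta(7/3, 17/4)
obs 5: x=0 → posterior Beta(7/3, 21/4)
obs 6: x=1 → posterior Beta(10/3, 21/4)
obs 7: x=0 → posterior Beta(10/3, 25/4)
obs 8: x=1 → posterior Beta(13/3, 25/4)
obs 9: x=1 → posterior Beta(16/3, 25/4)
obs 10: x=1 → posterior Beta(19/3, 25/4)
obs 11: x=0 → posterior Beta(19/3, 29/4)
obs 12: x=1 → posterior Beta(22/3, 29/4)
obs 13: x=1 → posterior Beta(25/3, 29/4)
obs 14: x=1 → posterior Beta(28/3, 29/4)

alpha=28/3, beta=29/4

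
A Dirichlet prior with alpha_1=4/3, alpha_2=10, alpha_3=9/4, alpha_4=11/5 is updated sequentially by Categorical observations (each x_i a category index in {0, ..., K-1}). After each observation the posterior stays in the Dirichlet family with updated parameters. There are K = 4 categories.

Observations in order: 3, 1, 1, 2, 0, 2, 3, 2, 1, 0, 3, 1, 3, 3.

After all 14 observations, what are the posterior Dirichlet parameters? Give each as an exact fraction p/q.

alpha_1=10/3, alpha_2=14, alpha_3=21/4, alpha_4=36/5

obs 1: x=3 → posterior Dirichlet(4/3, 10, 9/4, 16/5)
obs 2: x=1 → posterior Dirichlet(4/3, 11, 9/4, 16/5)
obs 3: x=1 → posterior Dirichlet(4/3, 12, 9/4, 16/5)
obs 4: x=2 → posterior Dirichlet(4/3, 12, 13/4, 16/5)
obs 5: x=0 → posterior Dirichlet(7/3, 12, 13/4, 16/5)
obs 6: x=2 → posterior Dirichlet(7/3, 12, 17/4, 16/5)
obs 7: x=3 → posterior Dirichlet(7/3, 12, 17/4, 21/5)
obs 8: x=2 → posterior Dirichlet(7/3, 12, 21/4, 21/5)
obs 9: x=1 → posterior Dirichlet(7/3, 13, 21/4, 21/5)
obs 10: x=0 → posterior Dirichlet(10/3, 13, 21/4, 21/5)
obs 11: x=3 → posterior Dirichlet(10/3, 13, 21/4, 26/5)
obs 12: x=1 → posterior Dirichlet(10/3, 14, 21/4, 26/5)
obs 13: x=3 → posterior Dirichlet(10/3, 14, 21/4, 31/5)
obs 14: x=3 → posterior Dirichlet(10/3, 14, 21/4, 36/5)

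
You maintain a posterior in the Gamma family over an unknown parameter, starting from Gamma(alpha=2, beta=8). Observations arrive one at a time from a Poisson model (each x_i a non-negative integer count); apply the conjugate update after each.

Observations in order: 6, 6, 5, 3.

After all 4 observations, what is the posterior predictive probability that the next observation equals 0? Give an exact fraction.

552061438912436417593344/3211838877954855105157369

obs 1: x=6 → posterior Gamma(8, 9)
obs 2: x=6 → posterior Gamma(14, 10)
obs 3: x=5 → posterior Gamma(19, 11)
obs 4: x=3 → posterior Gamma(22, 12)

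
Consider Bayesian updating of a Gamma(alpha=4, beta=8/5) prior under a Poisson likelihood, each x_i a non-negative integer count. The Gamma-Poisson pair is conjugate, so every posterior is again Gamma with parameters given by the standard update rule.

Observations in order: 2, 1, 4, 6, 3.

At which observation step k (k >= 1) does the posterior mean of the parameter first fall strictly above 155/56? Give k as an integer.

obs 1: x=2 → posterior Gamma(6, 13/5)
obs 2: x=1 → posterior Gamma(7, 18/5)
obs 3: x=4 → posterior Gamma(11, 23/5)
obs 4: x=6 → posterior Gamma(17, 28/5)
obs 5: x=3 → posterior Gamma(20, 33/5)

k = 4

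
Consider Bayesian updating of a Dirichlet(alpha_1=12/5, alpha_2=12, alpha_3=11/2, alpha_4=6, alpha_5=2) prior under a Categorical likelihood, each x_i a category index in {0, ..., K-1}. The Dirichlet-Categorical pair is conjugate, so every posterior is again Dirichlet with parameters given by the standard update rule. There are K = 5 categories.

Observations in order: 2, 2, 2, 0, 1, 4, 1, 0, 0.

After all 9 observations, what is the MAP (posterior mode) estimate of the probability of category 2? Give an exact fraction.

obs 1: x=2 → posterior Dirichlet(12/5, 12, 13/2, 6, 2)
obs 2: x=2 → posterior Dirichlet(12/5, 12, 15/2, 6, 2)
obs 3: x=2 → posterior Dirichlet(12/5, 12, 17/2, 6, 2)
obs 4: x=0 → posterior Dirichlet(17/5, 12, 17/2, 6, 2)
obs 5: x=1 → posterior Dirichlet(17/5, 13, 17/2, 6, 2)
obs 6: x=4 → posterior Dirichlet(17/5, 13, 17/2, 6, 3)
obs 7: x=1 → posterior Dirichlet(17/5, 14, 17/2, 6, 3)
obs 8: x=0 → posterior Dirichlet(22/5, 14, 17/2, 6, 3)
obs 9: x=0 → posterior Dirichlet(27/5, 14, 17/2, 6, 3)

75/319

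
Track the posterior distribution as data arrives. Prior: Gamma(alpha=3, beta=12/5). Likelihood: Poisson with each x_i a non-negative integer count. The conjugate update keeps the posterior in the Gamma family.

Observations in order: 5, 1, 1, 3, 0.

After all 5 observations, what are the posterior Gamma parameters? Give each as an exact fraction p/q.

alpha=13, beta=37/5

obs 1: x=5 → posterior Gamma(8, 17/5)
obs 2: x=1 → posterior Gamma(9, 22/5)
obs 3: x=1 → posterior Gamma(10, 27/5)
obs 4: x=3 → posterior Gamma(13, 32/5)
obs 5: x=0 → posterior Gamma(13, 37/5)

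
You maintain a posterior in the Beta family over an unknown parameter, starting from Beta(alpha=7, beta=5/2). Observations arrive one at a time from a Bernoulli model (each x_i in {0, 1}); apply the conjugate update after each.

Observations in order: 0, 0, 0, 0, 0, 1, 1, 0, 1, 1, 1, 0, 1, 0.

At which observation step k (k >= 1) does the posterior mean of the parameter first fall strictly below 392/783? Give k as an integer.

k = 5

obs 1: x=0 → posterior Beta(7, 7/2)
obs 2: x=0 → posterior Beta(7, 9/2)
obs 3: x=0 → posterior Beta(7, 11/2)
obs 4: x=0 → posterior Beta(7, 13/2)
obs 5: x=0 → posterior Beta(7, 15/2)
obs 6: x=1 → posterior Beta(8, 15/2)
obs 7: x=1 → posterior Beta(9, 15/2)
obs 8: x=0 → posterior Beta(9, 17/2)
obs 9: x=1 → posterior Beta(10, 17/2)
obs 10: x=1 → posterior Beta(11, 17/2)
obs 11: x=1 → posterior Beta(12, 17/2)
obs 12: x=0 → posterior Beta(12, 19/2)
obs 13: x=1 → posterior Beta(13, 19/2)
obs 14: x=0 → posterior Beta(13, 21/2)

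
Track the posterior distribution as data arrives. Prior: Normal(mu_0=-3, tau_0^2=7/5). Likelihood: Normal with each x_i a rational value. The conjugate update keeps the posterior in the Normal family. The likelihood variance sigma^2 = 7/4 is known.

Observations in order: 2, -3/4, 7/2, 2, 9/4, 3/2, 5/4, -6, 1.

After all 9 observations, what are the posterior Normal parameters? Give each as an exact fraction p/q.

mu_0=12/41, tau_0^2=7/41

obs 1: x=2 → posterior Normal(-7/9, 7/9)
obs 2: x=-3/4 → posterior Normal(-10/13, 7/13)
obs 3: x=7/2 → posterior Normal(4/17, 7/17)
obs 4: x=2 → posterior Normal(4/7, 1/3)
obs 5: x=9/4 → posterior Normal(21/25, 7/25)
obs 6: x=3/2 → posterior Normal(27/29, 7/29)
obs 7: x=5/4 → posterior Normal(32/33, 7/33)
obs 8: x=-6 → posterior Normal(8/37, 7/37)
obs 9: x=1 → posterior Normal(12/41, 7/41)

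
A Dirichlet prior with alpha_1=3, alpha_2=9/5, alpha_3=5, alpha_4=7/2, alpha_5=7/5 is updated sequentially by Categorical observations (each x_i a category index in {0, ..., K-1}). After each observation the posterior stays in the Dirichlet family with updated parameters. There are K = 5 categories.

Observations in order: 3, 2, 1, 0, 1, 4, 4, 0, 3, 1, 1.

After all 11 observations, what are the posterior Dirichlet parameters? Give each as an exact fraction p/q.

obs 1: x=3 → posterior Dirichlet(3, 9/5, 5, 9/2, 7/5)
obs 2: x=2 → posterior Dirichlet(3, 9/5, 6, 9/2, 7/5)
obs 3: x=1 → posterior Dirichlet(3, 14/5, 6, 9/2, 7/5)
obs 4: x=0 → posterior Dirichlet(4, 14/5, 6, 9/2, 7/5)
obs 5: x=1 → posterior Dirichlet(4, 19/5, 6, 9/2, 7/5)
obs 6: x=4 → posterior Dirichlet(4, 19/5, 6, 9/2, 12/5)
obs 7: x=4 → posterior Dirichlet(4, 19/5, 6, 9/2, 17/5)
obs 8: x=0 → posterior Dirichlet(5, 19/5, 6, 9/2, 17/5)
obs 9: x=3 → posterior Dirichlet(5, 19/5, 6, 11/2, 17/5)
obs 10: x=1 → posterior Dirichlet(5, 24/5, 6, 11/2, 17/5)
obs 11: x=1 → posterior Dirichlet(5, 29/5, 6, 11/2, 17/5)

alpha_1=5, alpha_2=29/5, alpha_3=6, alpha_4=11/2, alpha_5=17/5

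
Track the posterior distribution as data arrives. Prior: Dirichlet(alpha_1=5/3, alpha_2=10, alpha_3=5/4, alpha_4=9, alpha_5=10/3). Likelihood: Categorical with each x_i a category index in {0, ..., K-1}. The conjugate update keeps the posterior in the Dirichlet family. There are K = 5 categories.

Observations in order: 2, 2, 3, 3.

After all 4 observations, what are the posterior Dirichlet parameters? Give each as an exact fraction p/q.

alpha_1=5/3, alpha_2=10, alpha_3=13/4, alpha_4=11, alpha_5=10/3

obs 1: x=2 → posterior Dirichlet(5/3, 10, 9/4, 9, 10/3)
obs 2: x=2 → posterior Dirichlet(5/3, 10, 13/4, 9, 10/3)
obs 3: x=3 → posterior Dirichlet(5/3, 10, 13/4, 10, 10/3)
obs 4: x=3 → posterior Dirichlet(5/3, 10, 13/4, 11, 10/3)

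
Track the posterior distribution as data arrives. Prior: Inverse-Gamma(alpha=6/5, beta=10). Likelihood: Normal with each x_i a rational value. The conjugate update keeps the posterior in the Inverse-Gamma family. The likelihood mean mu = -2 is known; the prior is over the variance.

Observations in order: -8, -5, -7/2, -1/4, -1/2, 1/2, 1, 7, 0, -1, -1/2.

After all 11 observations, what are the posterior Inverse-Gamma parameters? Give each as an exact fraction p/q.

obs 1: x=-8 → posterior Inverse-Gamma(17/10, 28)
obs 2: x=-5 → posterior Inverse-Gamma(11/5, 65/2)
obs 3: x=-7/2 → posterior Inverse-Gamma(27/10, 269/8)
obs 4: x=-1/4 → posterior Inverse-Gamma(16/5, 1125/32)
obs 5: x=-1/2 → posterior Inverse-Gamma(37/10, 1161/32)
obs 6: x=1/2 → posterior Inverse-Gamma(21/5, 1261/32)
obs 7: x=1 → posterior Inverse-Gamma(47/10, 1405/32)
obs 8: x=7 → posterior Inverse-Gamma(26/5, 2701/32)
obs 9: x=0 → posterior Inverse-Gamma(57/10, 2765/32)
obs 10: x=-1 → posterior Inverse-Gamma(31/5, 2781/32)
obs 11: x=-1/2 → posterior Inverse-Gamma(67/10, 2817/32)

alpha=67/10, beta=2817/32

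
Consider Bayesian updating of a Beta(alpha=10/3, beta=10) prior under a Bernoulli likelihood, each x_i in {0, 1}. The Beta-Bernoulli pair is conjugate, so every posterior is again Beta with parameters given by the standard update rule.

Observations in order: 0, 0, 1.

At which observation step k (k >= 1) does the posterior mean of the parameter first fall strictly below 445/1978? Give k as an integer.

k = 2

obs 1: x=0 → posterior Beta(10/3, 11)
obs 2: x=0 → posterior Beta(10/3, 12)
obs 3: x=1 → posterior Beta(13/3, 12)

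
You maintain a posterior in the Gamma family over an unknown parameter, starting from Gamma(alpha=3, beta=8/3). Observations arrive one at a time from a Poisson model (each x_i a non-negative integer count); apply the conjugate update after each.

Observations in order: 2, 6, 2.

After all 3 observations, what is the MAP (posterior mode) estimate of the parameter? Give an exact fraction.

36/17

obs 1: x=2 → posterior Gamma(5, 11/3)
obs 2: x=6 → posterior Gamma(11, 14/3)
obs 3: x=2 → posterior Gamma(13, 17/3)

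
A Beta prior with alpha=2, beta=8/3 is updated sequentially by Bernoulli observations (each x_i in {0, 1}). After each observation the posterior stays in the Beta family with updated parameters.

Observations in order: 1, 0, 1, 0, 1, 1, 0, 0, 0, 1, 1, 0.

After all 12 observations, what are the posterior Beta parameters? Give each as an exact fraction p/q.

obs 1: x=1 → posterior Beta(3, 8/3)
obs 2: x=0 → posterior Beta(3, 11/3)
obs 3: x=1 → posterior Beta(4, 11/3)
obs 4: x=0 → posterior Beta(4, 14/3)
obs 5: x=1 → posterior Beta(5, 14/3)
obs 6: x=1 → posterior Beta(6, 14/3)
obs 7: x=0 → posterior Beta(6, 17/3)
obs 8: x=0 → posterior Beta(6, 20/3)
obs 9: x=0 → posterior Beta(6, 23/3)
obs 10: x=1 → posterior Beta(7, 23/3)
obs 11: x=1 → posterior Beta(8, 23/3)
obs 12: x=0 → posterior Beta(8, 26/3)

alpha=8, beta=26/3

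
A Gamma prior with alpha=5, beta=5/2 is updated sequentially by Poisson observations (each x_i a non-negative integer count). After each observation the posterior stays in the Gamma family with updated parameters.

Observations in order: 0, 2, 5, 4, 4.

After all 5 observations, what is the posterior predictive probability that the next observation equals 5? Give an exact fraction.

obs 1: x=0 → posterior Gamma(5, 7/2)
obs 2: x=2 → posterior Gamma(7, 9/2)
obs 3: x=5 → posterior Gamma(12, 11/2)
obs 4: x=4 → posterior Gamma(16, 13/2)
obs 5: x=4 → posterior Gamma(20, 15/2)

452277478576977539062500000000/5770627412348402378939569991057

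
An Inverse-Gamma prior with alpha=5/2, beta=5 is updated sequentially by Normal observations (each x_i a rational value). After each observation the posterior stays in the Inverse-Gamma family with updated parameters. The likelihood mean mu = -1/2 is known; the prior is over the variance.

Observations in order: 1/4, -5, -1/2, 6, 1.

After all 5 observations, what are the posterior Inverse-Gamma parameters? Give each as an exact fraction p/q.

obs 1: x=1/4 → posterior Inverse-Gamma(3, 169/32)
obs 2: x=-5 → posterior Inverse-Gamma(7/2, 493/32)
obs 3: x=-1/2 → posterior Inverse-Gamma(4, 493/32)
obs 4: x=6 → posterior Inverse-Gamma(9/2, 1169/32)
obs 5: x=1 → posterior Inverse-Gamma(5, 1205/32)

alpha=5, beta=1205/32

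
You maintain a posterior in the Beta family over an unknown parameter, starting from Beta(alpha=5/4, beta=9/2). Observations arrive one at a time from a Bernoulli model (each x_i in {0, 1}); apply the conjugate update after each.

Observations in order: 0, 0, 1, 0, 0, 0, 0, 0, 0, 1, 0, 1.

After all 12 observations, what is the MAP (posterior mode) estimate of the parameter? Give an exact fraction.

obs 1: x=0 → posterior Beta(5/4, 11/2)
obs 2: x=0 → posterior Beta(5/4, 13/2)
obs 3: x=1 → posterior Beta(9/4, 13/2)
obs 4: x=0 → posterior Beta(9/4, 15/2)
obs 5: x=0 → posterior Beta(9/4, 17/2)
obs 6: x=0 → posterior Beta(9/4, 19/2)
obs 7: x=0 → posterior Beta(9/4, 21/2)
obs 8: x=0 → posterior Beta(9/4, 23/2)
obs 9: x=0 → posterior Beta(9/4, 25/2)
obs 10: x=1 → posterior Beta(13/4, 25/2)
obs 11: x=0 → posterior Beta(13/4, 27/2)
obs 12: x=1 → posterior Beta(17/4, 27/2)

13/63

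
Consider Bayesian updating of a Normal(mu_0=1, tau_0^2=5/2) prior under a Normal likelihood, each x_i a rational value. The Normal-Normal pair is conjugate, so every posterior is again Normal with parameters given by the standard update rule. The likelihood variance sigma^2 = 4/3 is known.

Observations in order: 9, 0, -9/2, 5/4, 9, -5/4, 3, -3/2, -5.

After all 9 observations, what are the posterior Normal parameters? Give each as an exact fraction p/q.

mu_0=158/143, tau_0^2=20/143

obs 1: x=9 → posterior Normal(143/23, 20/23)
obs 2: x=0 → posterior Normal(143/38, 10/19)
obs 3: x=-9/2 → posterior Normal(151/106, 20/53)
obs 4: x=5/4 → posterior Normal(377/272, 5/17)
obs 5: x=9 → posterior Normal(917/332, 20/83)
obs 6: x=-5/4 → posterior Normal(421/196, 10/49)
obs 7: x=3 → posterior Normal(511/226, 20/113)
obs 8: x=-3/2 → posterior Normal(233/128, 5/32)
obs 9: x=-5 → posterior Normal(158/143, 20/143)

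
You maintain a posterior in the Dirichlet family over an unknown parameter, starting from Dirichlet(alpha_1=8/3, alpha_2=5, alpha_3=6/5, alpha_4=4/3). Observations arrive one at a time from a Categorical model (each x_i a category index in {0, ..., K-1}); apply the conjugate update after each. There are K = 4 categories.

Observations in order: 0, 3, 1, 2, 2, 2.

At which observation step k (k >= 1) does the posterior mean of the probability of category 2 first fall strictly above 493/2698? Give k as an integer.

k = 5

obs 1: x=0 → posterior Dirichlet(11/3, 5, 6/5, 4/3)
obs 2: x=3 → posterior Dirichlet(11/3, 5, 6/5, 7/3)
obs 3: x=1 → posterior Dirichlet(11/3, 6, 6/5, 7/3)
obs 4: x=2 → posterior Dirichlet(11/3, 6, 11/5, 7/3)
obs 5: x=2 → posterior Dirichlet(11/3, 6, 16/5, 7/3)
obs 6: x=2 → posterior Dirichlet(11/3, 6, 21/5, 7/3)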